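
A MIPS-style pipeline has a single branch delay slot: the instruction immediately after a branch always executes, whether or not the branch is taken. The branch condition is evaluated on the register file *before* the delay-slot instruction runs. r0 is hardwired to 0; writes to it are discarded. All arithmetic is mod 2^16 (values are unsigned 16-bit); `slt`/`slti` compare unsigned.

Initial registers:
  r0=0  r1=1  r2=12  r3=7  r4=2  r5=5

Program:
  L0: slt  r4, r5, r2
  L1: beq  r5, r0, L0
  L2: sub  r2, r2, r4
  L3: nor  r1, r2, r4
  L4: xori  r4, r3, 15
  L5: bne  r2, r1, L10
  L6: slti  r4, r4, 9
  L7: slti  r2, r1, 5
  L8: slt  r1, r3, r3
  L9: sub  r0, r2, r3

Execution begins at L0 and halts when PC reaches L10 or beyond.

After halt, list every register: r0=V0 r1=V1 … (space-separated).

  step pc=0: slt  r4, r5, r2  regs=(0,1,12,7,1,5)
  step pc=1: beq  r5, r0, L0  cond=F  regs=(0,1,12,7,1,5)
  step pc=2: sub  r2, r2, r4  regs=(0,1,11,7,1,5)
  step pc=3: nor  r1, r2, r4  regs=(0,65524,11,7,1,5)
  step pc=4: xori  r4, r3, 15  regs=(0,65524,11,7,8,5)
  step pc=5: bne  r2, r1, L10  cond=T  regs=(0,65524,11,7,8,5)
  step pc=6: slti  r4, r4, 9  regs=(0,65524,11,7,1,5)

r0=0 r1=65524 r2=11 r3=7 r4=1 r5=5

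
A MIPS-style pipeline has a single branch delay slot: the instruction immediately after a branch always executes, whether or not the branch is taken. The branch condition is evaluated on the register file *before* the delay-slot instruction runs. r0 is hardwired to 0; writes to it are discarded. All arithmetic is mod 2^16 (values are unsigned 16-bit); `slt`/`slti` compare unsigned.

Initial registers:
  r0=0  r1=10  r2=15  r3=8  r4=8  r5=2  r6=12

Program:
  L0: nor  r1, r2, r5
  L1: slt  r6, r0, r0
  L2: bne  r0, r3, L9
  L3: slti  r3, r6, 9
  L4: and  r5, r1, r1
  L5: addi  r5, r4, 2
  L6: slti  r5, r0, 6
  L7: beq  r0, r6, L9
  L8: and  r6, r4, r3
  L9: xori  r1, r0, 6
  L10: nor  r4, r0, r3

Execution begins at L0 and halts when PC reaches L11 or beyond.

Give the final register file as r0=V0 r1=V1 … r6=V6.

#0 nor  r1, r2, r5 ; 0/65520/15/8/8/2/12
#1 slt  r6, r0, r0 ; 0/65520/15/8/8/2/0
#2 bne  r0, r3, L9 ; 0/65520/15/8/8/2/0 ; →target
#3 slti  r3, r6, 9 ; 0/65520/15/1/8/2/0
#9 xori  r1, r0, 6 ; 0/6/15/1/8/2/0
#10 nor  r4, r0, r3 ; 0/6/15/1/65534/2/0

r0=0 r1=6 r2=15 r3=1 r4=65534 r5=2 r6=0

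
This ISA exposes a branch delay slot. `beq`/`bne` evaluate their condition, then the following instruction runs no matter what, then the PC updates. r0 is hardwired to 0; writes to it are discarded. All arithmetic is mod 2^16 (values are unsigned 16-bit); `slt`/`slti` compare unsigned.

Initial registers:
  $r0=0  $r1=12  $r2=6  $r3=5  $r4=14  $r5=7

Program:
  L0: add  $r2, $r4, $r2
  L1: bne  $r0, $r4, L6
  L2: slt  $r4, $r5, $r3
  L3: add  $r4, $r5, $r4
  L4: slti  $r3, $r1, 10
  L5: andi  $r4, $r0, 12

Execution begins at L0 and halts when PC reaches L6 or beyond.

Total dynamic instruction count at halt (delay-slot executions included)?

3

#0 add  $r2, $r4, $r2 ; 0/12/20/5/14/7
#1 bne  $r0, $r4, L6 ; 0/12/20/5/14/7 ; →target
#2 slt  $r4, $r5, $r3 ; 0/12/20/5/0/7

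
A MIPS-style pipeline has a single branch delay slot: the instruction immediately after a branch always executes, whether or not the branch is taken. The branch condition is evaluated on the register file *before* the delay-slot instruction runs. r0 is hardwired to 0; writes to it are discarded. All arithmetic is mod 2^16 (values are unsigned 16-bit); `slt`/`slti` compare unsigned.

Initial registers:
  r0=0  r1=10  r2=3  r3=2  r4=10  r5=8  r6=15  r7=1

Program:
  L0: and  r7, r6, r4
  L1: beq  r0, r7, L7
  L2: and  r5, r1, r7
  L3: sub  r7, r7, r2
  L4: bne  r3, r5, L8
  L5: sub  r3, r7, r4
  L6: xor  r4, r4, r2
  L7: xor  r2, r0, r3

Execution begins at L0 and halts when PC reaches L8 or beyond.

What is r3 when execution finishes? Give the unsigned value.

[0] and  r7, r6, r4  →  {r0:0, r1:10, r2:3, r3:2, r4:10, r5:8, r6:15, r7:10}
[1] beq  r0, r7, L7  →  {r0:0, r1:10, r2:3, r3:2, r4:10, r5:8, r6:15, r7:10}  ⟨branch fallthrough⟩
[2] and  r5, r1, r7  →  {r0:0, r1:10, r2:3, r3:2, r4:10, r5:10, r6:15, r7:10}
[3] sub  r7, r7, r2  →  {r0:0, r1:10, r2:3, r3:2, r4:10, r5:10, r6:15, r7:7}
[4] bne  r3, r5, L8  →  {r0:0, r1:10, r2:3, r3:2, r4:10, r5:10, r6:15, r7:7}  ⟨branch taken⟩
[5] sub  r3, r7, r4  →  {r0:0, r1:10, r2:3, r3:65533, r4:10, r5:10, r6:15, r7:7}

65533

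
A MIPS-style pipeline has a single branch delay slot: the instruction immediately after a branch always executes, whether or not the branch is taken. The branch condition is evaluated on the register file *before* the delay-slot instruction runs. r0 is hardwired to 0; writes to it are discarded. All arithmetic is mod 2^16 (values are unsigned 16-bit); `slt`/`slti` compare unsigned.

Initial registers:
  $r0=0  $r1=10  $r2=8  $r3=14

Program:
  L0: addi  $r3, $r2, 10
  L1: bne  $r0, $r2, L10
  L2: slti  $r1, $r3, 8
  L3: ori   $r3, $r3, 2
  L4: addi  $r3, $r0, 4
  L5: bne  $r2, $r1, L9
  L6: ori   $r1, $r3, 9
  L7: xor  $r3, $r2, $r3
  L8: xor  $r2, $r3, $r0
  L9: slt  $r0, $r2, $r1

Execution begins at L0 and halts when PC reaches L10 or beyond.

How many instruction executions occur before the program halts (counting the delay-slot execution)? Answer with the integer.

PC=0  addi  $r3, $r2, 10     | $r0=0 $r1=10 $r2=8 $r3=18
PC=1  bne  $r0, $r2, L10     | $r0=0 $r1=10 $r2=8 $r3=18  [TAKEN]
PC=2  slti  $r1, $r3, 8      | $r0=0 $r1=0 $r2=8 $r3=18

3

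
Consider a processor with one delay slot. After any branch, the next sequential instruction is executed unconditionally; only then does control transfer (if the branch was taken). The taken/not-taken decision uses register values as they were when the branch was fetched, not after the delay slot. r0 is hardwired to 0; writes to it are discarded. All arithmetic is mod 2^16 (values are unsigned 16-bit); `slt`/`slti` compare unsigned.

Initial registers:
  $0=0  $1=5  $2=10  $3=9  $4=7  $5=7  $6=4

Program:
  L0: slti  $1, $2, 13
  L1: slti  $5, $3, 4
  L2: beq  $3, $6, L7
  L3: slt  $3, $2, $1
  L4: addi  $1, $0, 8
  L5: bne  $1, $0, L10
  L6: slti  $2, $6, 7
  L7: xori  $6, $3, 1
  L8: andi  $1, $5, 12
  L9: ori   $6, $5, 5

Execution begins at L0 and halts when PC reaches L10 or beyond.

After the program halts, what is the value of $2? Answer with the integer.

[0] slti  $1, $2, 13  →  {$0:0, $1:1, $2:10, $3:9, $4:7, $5:7, $6:4}
[1] slti  $5, $3, 4  →  {$0:0, $1:1, $2:10, $3:9, $4:7, $5:0, $6:4}
[2] beq  $3, $6, L7  →  {$0:0, $1:1, $2:10, $3:9, $4:7, $5:0, $6:4}  ⟨branch fallthrough⟩
[3] slt  $3, $2, $1  →  {$0:0, $1:1, $2:10, $3:0, $4:7, $5:0, $6:4}
[4] addi  $1, $0, 8  →  {$0:0, $1:8, $2:10, $3:0, $4:7, $5:0, $6:4}
[5] bne  $1, $0, L10  →  {$0:0, $1:8, $2:10, $3:0, $4:7, $5:0, $6:4}  ⟨branch taken⟩
[6] slti  $2, $6, 7  →  {$0:0, $1:8, $2:1, $3:0, $4:7, $5:0, $6:4}

1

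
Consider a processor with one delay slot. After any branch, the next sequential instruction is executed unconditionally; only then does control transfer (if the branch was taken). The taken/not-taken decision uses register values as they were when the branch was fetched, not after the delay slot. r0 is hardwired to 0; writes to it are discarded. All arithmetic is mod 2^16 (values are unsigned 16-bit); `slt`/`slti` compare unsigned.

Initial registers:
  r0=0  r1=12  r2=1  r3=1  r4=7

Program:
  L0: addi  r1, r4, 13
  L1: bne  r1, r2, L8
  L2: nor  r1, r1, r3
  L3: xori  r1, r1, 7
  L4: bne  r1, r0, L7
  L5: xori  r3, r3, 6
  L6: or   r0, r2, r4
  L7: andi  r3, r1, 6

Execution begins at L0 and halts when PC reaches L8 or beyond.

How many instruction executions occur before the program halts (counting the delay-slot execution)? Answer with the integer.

3

PC=0  addi  r1, r4, 13       | r0=0 r1=20 r2=1 r3=1 r4=7
PC=1  bne  r1, r2, L8        | r0=0 r1=20 r2=1 r3=1 r4=7  [TAKEN]
PC=2  nor  r1, r1, r3        | r0=0 r1=65514 r2=1 r3=1 r4=7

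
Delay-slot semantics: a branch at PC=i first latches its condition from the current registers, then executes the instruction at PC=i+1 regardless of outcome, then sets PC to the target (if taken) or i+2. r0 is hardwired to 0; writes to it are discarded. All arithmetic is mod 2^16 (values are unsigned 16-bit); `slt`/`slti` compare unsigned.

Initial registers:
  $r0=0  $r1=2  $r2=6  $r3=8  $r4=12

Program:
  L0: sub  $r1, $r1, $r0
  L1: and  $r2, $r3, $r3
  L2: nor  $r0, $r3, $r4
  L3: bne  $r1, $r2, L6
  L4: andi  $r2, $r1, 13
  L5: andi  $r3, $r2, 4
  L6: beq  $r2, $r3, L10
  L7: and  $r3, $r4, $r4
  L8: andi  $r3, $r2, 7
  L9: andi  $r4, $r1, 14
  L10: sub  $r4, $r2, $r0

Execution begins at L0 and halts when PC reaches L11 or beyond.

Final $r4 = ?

0

PC=0  sub  $r1, $r1, $r0     | $r0=0 $r1=2 $r2=6 $r3=8 $r4=12
PC=1  and  $r2, $r3, $r3     | $r0=0 $r1=2 $r2=8 $r3=8 $r4=12
PC=2  nor  $r0, $r3, $r4     | $r0=0 $r1=2 $r2=8 $r3=8 $r4=12
PC=3  bne  $r1, $r2, L6      | $r0=0 $r1=2 $r2=8 $r3=8 $r4=12  [TAKEN]
PC=4  andi  $r2, $r1, 13     | $r0=0 $r1=2 $r2=0 $r3=8 $r4=12
PC=6  beq  $r2, $r3, L10     | $r0=0 $r1=2 $r2=0 $r3=8 $r4=12  [not taken]
PC=7  and  $r3, $r4, $r4     | $r0=0 $r1=2 $r2=0 $r3=12 $r4=12
PC=8  andi  $r3, $r2, 7      | $r0=0 $r1=2 $r2=0 $r3=0 $r4=12
PC=9  andi  $r4, $r1, 14     | $r0=0 $r1=2 $r2=0 $r3=0 $r4=2
PC=10 sub  $r4, $r2, $r0     | $r0=0 $r1=2 $r2=0 $r3=0 $r4=0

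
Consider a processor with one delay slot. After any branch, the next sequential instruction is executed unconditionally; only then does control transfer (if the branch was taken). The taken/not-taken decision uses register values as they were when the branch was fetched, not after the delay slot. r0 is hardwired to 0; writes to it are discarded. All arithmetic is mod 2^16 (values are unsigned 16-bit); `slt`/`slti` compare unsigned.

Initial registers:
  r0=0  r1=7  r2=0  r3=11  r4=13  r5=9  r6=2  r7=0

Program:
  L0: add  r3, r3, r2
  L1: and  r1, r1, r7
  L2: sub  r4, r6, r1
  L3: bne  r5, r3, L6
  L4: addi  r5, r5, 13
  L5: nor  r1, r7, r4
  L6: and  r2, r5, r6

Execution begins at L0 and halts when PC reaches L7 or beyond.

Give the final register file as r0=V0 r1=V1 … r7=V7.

r0=0 r1=0 r2=2 r3=11 r4=2 r5=22 r6=2 r7=0

#0 add  r3, r3, r2 ; 0/7/0/11/13/9/2/0
#1 and  r1, r1, r7 ; 0/0/0/11/13/9/2/0
#2 sub  r4, r6, r1 ; 0/0/0/11/2/9/2/0
#3 bne  r5, r3, L6 ; 0/0/0/11/2/9/2/0 ; →target
#4 addi  r5, r5, 13 ; 0/0/0/11/2/22/2/0
#6 and  r2, r5, r6 ; 0/0/2/11/2/22/2/0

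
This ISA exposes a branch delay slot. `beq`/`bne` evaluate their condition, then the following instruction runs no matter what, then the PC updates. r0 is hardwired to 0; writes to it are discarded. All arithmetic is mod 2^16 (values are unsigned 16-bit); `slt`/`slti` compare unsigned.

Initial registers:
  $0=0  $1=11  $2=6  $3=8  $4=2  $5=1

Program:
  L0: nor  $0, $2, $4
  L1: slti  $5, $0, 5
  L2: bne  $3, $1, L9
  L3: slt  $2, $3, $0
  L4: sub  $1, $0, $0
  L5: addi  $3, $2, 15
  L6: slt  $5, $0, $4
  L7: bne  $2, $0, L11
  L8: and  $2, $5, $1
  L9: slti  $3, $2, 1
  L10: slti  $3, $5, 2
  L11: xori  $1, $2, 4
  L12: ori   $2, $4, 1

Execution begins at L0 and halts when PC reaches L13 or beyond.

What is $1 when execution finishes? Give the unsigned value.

[0] nor  $0, $2, $4  →  {$0:0, $1:11, $2:6, $3:8, $4:2, $5:1}
[1] slti  $5, $0, 5  →  {$0:0, $1:11, $2:6, $3:8, $4:2, $5:1}
[2] bne  $3, $1, L9  →  {$0:0, $1:11, $2:6, $3:8, $4:2, $5:1}  ⟨branch taken⟩
[3] slt  $2, $3, $0  →  {$0:0, $1:11, $2:0, $3:8, $4:2, $5:1}
[9] slti  $3, $2, 1  →  {$0:0, $1:11, $2:0, $3:1, $4:2, $5:1}
[10] slti  $3, $5, 2  →  {$0:0, $1:11, $2:0, $3:1, $4:2, $5:1}
[11] xori  $1, $2, 4  →  {$0:0, $1:4, $2:0, $3:1, $4:2, $5:1}
[12] ori   $2, $4, 1  →  {$0:0, $1:4, $2:3, $3:1, $4:2, $5:1}

4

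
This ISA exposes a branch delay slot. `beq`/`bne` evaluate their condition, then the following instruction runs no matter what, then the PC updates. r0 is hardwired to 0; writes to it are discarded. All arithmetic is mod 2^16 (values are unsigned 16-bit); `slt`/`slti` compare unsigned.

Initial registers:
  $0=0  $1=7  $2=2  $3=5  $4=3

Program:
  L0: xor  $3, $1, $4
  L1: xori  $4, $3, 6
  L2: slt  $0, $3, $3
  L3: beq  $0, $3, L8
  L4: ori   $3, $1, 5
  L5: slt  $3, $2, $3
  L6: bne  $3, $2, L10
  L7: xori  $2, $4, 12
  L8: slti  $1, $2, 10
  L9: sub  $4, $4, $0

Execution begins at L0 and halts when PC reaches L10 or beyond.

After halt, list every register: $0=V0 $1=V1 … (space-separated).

$0=0 $1=7 $2=14 $3=1 $4=2

  step pc=0: xor  $3, $1, $4  regs=(0,7,2,4,3)
  step pc=1: xori  $4, $3, 6  regs=(0,7,2,4,2)
  step pc=2: slt  $0, $3, $3  regs=(0,7,2,4,2)
  step pc=3: beq  $0, $3, L8  cond=F  regs=(0,7,2,4,2)
  step pc=4: ori   $3, $1, 5  regs=(0,7,2,7,2)
  step pc=5: slt  $3, $2, $3  regs=(0,7,2,1,2)
  step pc=6: bne  $3, $2, L10  cond=T  regs=(0,7,2,1,2)
  step pc=7: xori  $2, $4, 12  regs=(0,7,14,1,2)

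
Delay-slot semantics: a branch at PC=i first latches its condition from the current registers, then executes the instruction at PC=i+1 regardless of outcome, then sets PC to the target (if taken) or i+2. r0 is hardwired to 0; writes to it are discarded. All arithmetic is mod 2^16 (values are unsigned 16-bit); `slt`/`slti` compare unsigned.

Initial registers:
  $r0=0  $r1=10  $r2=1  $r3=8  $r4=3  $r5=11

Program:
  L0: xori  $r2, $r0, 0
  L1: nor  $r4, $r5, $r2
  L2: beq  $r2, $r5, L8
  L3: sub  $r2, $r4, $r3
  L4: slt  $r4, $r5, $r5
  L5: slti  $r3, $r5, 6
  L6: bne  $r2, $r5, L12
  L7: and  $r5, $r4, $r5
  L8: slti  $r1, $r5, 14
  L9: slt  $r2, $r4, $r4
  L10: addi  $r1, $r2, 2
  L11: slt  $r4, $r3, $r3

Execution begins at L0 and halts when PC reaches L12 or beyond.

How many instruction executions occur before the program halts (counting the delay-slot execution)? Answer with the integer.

8

  step pc=0: xori  $r2, $r0, 0  regs=(0,10,0,8,3,11)
  step pc=1: nor  $r4, $r5, $r2  regs=(0,10,0,8,65524,11)
  step pc=2: beq  $r2, $r5, L8  cond=F  regs=(0,10,0,8,65524,11)
  step pc=3: sub  $r2, $r4, $r3  regs=(0,10,65516,8,65524,11)
  step pc=4: slt  $r4, $r5, $r5  regs=(0,10,65516,8,0,11)
  step pc=5: slti  $r3, $r5, 6  regs=(0,10,65516,0,0,11)
  step pc=6: bne  $r2, $r5, L12  cond=T  regs=(0,10,65516,0,0,11)
  step pc=7: and  $r5, $r4, $r5  regs=(0,10,65516,0,0,0)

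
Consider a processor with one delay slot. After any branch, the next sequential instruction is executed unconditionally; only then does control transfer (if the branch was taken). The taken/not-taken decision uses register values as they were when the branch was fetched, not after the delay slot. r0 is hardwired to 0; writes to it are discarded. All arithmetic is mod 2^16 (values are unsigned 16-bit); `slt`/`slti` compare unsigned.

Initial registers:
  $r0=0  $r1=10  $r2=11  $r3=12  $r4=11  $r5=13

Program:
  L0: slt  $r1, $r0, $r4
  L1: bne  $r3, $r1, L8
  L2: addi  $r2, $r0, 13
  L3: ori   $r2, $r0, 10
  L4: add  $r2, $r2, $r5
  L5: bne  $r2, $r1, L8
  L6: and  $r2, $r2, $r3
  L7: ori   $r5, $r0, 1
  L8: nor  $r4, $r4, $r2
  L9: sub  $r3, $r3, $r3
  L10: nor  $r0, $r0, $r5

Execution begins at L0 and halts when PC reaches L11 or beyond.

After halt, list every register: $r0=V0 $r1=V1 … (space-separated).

PC=0  slt  $r1, $r0, $r4     | $r0=0 $r1=1 $r2=11 $r3=12 $r4=11 $r5=13
PC=1  bne  $r3, $r1, L8      | $r0=0 $r1=1 $r2=11 $r3=12 $r4=11 $r5=13  [TAKEN]
PC=2  addi  $r2, $r0, 13     | $r0=0 $r1=1 $r2=13 $r3=12 $r4=11 $r5=13
PC=8  nor  $r4, $r4, $r2     | $r0=0 $r1=1 $r2=13 $r3=12 $r4=65520 $r5=13
PC=9  sub  $r3, $r3, $r3     | $r0=0 $r1=1 $r2=13 $r3=0 $r4=65520 $r5=13
PC=10 nor  $r0, $r0, $r5     | $r0=0 $r1=1 $r2=13 $r3=0 $r4=65520 $r5=13

$r0=0 $r1=1 $r2=13 $r3=0 $r4=65520 $r5=13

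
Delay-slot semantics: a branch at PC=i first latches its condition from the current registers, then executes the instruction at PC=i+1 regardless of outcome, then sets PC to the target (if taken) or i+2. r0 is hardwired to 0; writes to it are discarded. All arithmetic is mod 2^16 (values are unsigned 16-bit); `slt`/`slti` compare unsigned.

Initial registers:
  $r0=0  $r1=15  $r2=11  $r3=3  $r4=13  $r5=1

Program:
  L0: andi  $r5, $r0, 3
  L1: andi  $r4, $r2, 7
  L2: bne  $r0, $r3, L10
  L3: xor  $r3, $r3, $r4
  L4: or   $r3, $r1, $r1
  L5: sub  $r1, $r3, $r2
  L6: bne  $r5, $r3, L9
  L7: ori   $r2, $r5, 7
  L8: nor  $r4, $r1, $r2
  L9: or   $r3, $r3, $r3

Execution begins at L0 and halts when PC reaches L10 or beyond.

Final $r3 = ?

#0 andi  $r5, $r0, 3 ; 0/15/11/3/13/0
#1 andi  $r4, $r2, 7 ; 0/15/11/3/3/0
#2 bne  $r0, $r3, L10 ; 0/15/11/3/3/0 ; →target
#3 xor  $r3, $r3, $r4 ; 0/15/11/0/3/0

0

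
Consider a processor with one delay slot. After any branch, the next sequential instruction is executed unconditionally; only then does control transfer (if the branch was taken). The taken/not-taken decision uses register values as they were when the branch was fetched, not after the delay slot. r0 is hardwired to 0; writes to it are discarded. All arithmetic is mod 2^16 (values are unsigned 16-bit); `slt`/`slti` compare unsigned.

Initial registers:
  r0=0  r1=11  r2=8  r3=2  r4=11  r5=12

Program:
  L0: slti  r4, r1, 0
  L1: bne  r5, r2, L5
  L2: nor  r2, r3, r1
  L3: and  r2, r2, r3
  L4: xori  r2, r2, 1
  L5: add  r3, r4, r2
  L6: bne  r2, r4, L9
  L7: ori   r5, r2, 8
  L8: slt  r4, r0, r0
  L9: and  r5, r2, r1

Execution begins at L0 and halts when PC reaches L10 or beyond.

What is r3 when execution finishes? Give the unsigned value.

65524

[0] slti  r4, r1, 0  →  {r0:0, r1:11, r2:8, r3:2, r4:0, r5:12}
[1] bne  r5, r2, L5  →  {r0:0, r1:11, r2:8, r3:2, r4:0, r5:12}  ⟨branch taken⟩
[2] nor  r2, r3, r1  →  {r0:0, r1:11, r2:65524, r3:2, r4:0, r5:12}
[5] add  r3, r4, r2  →  {r0:0, r1:11, r2:65524, r3:65524, r4:0, r5:12}
[6] bne  r2, r4, L9  →  {r0:0, r1:11, r2:65524, r3:65524, r4:0, r5:12}  ⟨branch taken⟩
[7] ori   r5, r2, 8  →  {r0:0, r1:11, r2:65524, r3:65524, r4:0, r5:65532}
[9] and  r5, r2, r1  →  {r0:0, r1:11, r2:65524, r3:65524, r4:0, r5:0}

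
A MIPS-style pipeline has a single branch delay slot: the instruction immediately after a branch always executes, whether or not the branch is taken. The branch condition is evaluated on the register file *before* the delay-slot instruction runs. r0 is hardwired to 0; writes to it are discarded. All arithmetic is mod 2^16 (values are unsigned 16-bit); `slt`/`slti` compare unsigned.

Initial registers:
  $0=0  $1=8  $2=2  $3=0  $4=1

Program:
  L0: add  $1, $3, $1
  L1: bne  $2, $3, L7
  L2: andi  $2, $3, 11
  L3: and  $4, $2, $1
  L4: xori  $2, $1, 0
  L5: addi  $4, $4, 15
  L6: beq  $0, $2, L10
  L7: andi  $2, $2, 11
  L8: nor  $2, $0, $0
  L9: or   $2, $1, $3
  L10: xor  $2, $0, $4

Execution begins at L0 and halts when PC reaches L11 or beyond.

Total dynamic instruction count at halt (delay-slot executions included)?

[0] add  $1, $3, $1  →  {$0:0, $1:8, $2:2, $3:0, $4:1}
[1] bne  $2, $3, L7  →  {$0:0, $1:8, $2:2, $3:0, $4:1}  ⟨branch taken⟩
[2] andi  $2, $3, 11  →  {$0:0, $1:8, $2:0, $3:0, $4:1}
[7] andi  $2, $2, 11  →  {$0:0, $1:8, $2:0, $3:0, $4:1}
[8] nor  $2, $0, $0  →  {$0:0, $1:8, $2:65535, $3:0, $4:1}
[9] or   $2, $1, $3  →  {$0:0, $1:8, $2:8, $3:0, $4:1}
[10] xor  $2, $0, $4  →  {$0:0, $1:8, $2:1, $3:0, $4:1}

7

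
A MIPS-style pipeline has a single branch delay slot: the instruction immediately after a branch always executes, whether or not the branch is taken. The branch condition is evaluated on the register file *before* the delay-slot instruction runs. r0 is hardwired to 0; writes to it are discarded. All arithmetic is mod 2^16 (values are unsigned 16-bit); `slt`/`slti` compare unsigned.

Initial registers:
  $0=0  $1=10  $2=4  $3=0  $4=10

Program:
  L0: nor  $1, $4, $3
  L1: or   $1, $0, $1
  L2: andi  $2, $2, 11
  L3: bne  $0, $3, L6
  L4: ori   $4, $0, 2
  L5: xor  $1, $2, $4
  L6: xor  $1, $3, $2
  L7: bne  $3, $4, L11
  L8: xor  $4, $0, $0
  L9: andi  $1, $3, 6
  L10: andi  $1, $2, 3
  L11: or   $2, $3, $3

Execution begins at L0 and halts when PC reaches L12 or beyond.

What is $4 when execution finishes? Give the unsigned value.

#0 nor  $1, $4, $3 ; 0/65525/4/0/10
#1 or   $1, $0, $1 ; 0/65525/4/0/10
#2 andi  $2, $2, 11 ; 0/65525/0/0/10
#3 bne  $0, $3, L6 ; 0/65525/0/0/10 ; →fallthru
#4 ori   $4, $0, 2 ; 0/65525/0/0/2
#5 xor  $1, $2, $4 ; 0/2/0/0/2
#6 xor  $1, $3, $2 ; 0/0/0/0/2
#7 bne  $3, $4, L11 ; 0/0/0/0/2 ; →target
#8 xor  $4, $0, $0 ; 0/0/0/0/0
#11 or   $2, $3, $3 ; 0/0/0/0/0

0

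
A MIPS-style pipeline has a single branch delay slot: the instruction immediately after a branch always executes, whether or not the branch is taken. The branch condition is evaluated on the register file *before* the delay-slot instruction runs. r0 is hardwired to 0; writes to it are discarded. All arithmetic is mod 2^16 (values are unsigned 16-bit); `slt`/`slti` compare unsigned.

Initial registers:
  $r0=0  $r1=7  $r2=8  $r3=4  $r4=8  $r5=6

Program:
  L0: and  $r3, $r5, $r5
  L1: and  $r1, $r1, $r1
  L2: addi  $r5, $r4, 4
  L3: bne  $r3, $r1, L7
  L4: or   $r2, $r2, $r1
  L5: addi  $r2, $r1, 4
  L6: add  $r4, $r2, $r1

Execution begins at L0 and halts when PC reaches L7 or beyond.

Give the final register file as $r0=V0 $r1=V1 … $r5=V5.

$r0=0 $r1=7 $r2=15 $r3=6 $r4=8 $r5=12

  step pc=0: and  $r3, $r5, $r5  regs=(0,7,8,6,8,6)
  step pc=1: and  $r1, $r1, $r1  regs=(0,7,8,6,8,6)
  step pc=2: addi  $r5, $r4, 4  regs=(0,7,8,6,8,12)
  step pc=3: bne  $r3, $r1, L7  cond=T  regs=(0,7,8,6,8,12)
  step pc=4: or   $r2, $r2, $r1  regs=(0,7,15,6,8,12)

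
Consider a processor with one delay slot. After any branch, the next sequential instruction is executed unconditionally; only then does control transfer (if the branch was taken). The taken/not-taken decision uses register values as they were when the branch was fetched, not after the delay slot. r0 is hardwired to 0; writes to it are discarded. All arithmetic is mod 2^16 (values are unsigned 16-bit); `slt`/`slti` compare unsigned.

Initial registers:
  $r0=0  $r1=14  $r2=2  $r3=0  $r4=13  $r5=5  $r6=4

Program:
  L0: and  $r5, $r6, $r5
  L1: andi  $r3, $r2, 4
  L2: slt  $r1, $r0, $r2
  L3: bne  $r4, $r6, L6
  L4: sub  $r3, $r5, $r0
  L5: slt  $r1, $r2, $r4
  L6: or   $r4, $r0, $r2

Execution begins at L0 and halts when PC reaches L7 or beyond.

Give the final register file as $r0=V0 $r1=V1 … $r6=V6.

#0 and  $r5, $r6, $r5 ; 0/14/2/0/13/4/4
#1 andi  $r3, $r2, 4 ; 0/14/2/0/13/4/4
#2 slt  $r1, $r0, $r2 ; 0/1/2/0/13/4/4
#3 bne  $r4, $r6, L6 ; 0/1/2/0/13/4/4 ; →target
#4 sub  $r3, $r5, $r0 ; 0/1/2/4/13/4/4
#6 or   $r4, $r0, $r2 ; 0/1/2/4/2/4/4

$r0=0 $r1=1 $r2=2 $r3=4 $r4=2 $r5=4 $r6=4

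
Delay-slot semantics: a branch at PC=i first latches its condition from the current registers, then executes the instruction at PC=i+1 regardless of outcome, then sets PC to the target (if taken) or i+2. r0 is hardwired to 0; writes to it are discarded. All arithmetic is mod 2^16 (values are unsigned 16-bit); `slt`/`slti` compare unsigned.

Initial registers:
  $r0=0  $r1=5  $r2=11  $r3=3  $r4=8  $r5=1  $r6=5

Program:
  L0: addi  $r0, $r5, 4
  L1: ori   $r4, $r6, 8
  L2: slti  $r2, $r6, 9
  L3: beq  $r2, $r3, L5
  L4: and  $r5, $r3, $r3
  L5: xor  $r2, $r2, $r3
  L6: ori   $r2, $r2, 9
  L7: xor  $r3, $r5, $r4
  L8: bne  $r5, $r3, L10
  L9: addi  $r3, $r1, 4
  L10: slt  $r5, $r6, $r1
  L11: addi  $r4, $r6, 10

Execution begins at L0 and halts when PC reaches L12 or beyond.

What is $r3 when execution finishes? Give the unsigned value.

9

[0] addi  $r0, $r5, 4  →  {$r0:0, $r1:5, $r2:11, $r3:3, $r4:8, $r5:1, $r6:5}
[1] ori   $r4, $r6, 8  →  {$r0:0, $r1:5, $r2:11, $r3:3, $r4:13, $r5:1, $r6:5}
[2] slti  $r2, $r6, 9  →  {$r0:0, $r1:5, $r2:1, $r3:3, $r4:13, $r5:1, $r6:5}
[3] beq  $r2, $r3, L5  →  {$r0:0, $r1:5, $r2:1, $r3:3, $r4:13, $r5:1, $r6:5}  ⟨branch fallthrough⟩
[4] and  $r5, $r3, $r3  →  {$r0:0, $r1:5, $r2:1, $r3:3, $r4:13, $r5:3, $r6:5}
[5] xor  $r2, $r2, $r3  →  {$r0:0, $r1:5, $r2:2, $r3:3, $r4:13, $r5:3, $r6:5}
[6] ori   $r2, $r2, 9  →  {$r0:0, $r1:5, $r2:11, $r3:3, $r4:13, $r5:3, $r6:5}
[7] xor  $r3, $r5, $r4  →  {$r0:0, $r1:5, $r2:11, $r3:14, $r4:13, $r5:3, $r6:5}
[8] bne  $r5, $r3, L10  →  {$r0:0, $r1:5, $r2:11, $r3:14, $r4:13, $r5:3, $r6:5}  ⟨branch taken⟩
[9] addi  $r3, $r1, 4  →  {$r0:0, $r1:5, $r2:11, $r3:9, $r4:13, $r5:3, $r6:5}
[10] slt  $r5, $r6, $r1  →  {$r0:0, $r1:5, $r2:11, $r3:9, $r4:13, $r5:0, $r6:5}
[11] addi  $r4, $r6, 10  →  {$r0:0, $r1:5, $r2:11, $r3:9, $r4:15, $r5:0, $r6:5}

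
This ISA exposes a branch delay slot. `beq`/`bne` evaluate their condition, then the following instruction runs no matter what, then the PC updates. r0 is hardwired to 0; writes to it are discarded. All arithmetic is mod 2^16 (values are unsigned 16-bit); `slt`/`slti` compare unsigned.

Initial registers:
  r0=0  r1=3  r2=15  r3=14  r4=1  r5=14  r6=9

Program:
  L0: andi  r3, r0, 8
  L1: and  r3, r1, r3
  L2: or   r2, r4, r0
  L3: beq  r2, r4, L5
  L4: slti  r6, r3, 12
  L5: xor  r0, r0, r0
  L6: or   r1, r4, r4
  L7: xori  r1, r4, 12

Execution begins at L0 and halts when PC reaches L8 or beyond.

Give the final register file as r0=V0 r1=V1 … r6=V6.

r0=0 r1=13 r2=1 r3=0 r4=1 r5=14 r6=1

[0] andi  r3, r0, 8  →  {r0:0, r1:3, r2:15, r3:0, r4:1, r5:14, r6:9}
[1] and  r3, r1, r3  →  {r0:0, r1:3, r2:15, r3:0, r4:1, r5:14, r6:9}
[2] or   r2, r4, r0  →  {r0:0, r1:3, r2:1, r3:0, r4:1, r5:14, r6:9}
[3] beq  r2, r4, L5  →  {r0:0, r1:3, r2:1, r3:0, r4:1, r5:14, r6:9}  ⟨branch taken⟩
[4] slti  r6, r3, 12  →  {r0:0, r1:3, r2:1, r3:0, r4:1, r5:14, r6:1}
[5] xor  r0, r0, r0  →  {r0:0, r1:3, r2:1, r3:0, r4:1, r5:14, r6:1}
[6] or   r1, r4, r4  →  {r0:0, r1:1, r2:1, r3:0, r4:1, r5:14, r6:1}
[7] xori  r1, r4, 12  →  {r0:0, r1:13, r2:1, r3:0, r4:1, r5:14, r6:1}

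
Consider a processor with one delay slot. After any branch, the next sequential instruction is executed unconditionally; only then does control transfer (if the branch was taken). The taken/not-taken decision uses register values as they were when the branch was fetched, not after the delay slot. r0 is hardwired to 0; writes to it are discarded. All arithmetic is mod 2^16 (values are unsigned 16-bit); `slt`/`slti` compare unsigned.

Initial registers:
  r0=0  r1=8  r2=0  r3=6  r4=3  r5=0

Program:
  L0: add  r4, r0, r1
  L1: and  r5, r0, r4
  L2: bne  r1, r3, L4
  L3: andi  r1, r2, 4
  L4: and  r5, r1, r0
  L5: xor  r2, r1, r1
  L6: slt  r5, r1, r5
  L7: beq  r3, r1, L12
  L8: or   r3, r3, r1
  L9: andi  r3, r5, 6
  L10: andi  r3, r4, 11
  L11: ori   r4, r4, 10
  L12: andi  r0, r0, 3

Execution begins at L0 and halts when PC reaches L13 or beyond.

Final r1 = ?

0

PC=0  add  r4, r0, r1        | r0=0 r1=8 r2=0 r3=6 r4=8 r5=0
PC=1  and  r5, r0, r4        | r0=0 r1=8 r2=0 r3=6 r4=8 r5=0
PC=2  bne  r1, r3, L4        | r0=0 r1=8 r2=0 r3=6 r4=8 r5=0  [TAKEN]
PC=3  andi  r1, r2, 4        | r0=0 r1=0 r2=0 r3=6 r4=8 r5=0
PC=4  and  r5, r1, r0        | r0=0 r1=0 r2=0 r3=6 r4=8 r5=0
PC=5  xor  r2, r1, r1        | r0=0 r1=0 r2=0 r3=6 r4=8 r5=0
PC=6  slt  r5, r1, r5        | r0=0 r1=0 r2=0 r3=6 r4=8 r5=0
PC=7  beq  r3, r1, L12       | r0=0 r1=0 r2=0 r3=6 r4=8 r5=0  [not taken]
PC=8  or   r3, r3, r1        | r0=0 r1=0 r2=0 r3=6 r4=8 r5=0
PC=9  andi  r3, r5, 6        | r0=0 r1=0 r2=0 r3=0 r4=8 r5=0
PC=10 andi  r3, r4, 11       | r0=0 r1=0 r2=0 r3=8 r4=8 r5=0
PC=11 ori   r4, r4, 10       | r0=0 r1=0 r2=0 r3=8 r4=10 r5=0
PC=12 andi  r0, r0, 3        | r0=0 r1=0 r2=0 r3=8 r4=10 r5=0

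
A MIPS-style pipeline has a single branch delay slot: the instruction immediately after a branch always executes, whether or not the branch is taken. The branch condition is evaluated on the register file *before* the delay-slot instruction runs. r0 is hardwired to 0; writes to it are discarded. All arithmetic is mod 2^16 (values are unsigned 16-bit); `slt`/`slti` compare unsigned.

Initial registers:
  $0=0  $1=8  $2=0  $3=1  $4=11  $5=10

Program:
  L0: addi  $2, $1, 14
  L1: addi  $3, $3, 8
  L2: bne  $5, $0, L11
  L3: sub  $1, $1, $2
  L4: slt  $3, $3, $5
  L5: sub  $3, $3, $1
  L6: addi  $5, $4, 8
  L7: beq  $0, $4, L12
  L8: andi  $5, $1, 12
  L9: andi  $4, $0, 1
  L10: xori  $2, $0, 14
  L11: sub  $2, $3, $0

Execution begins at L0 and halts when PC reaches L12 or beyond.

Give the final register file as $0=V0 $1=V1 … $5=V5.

[0] addi  $2, $1, 14  →  {$0:0, $1:8, $2:22, $3:1, $4:11, $5:10}
[1] addi  $3, $3, 8  →  {$0:0, $1:8, $2:22, $3:9, $4:11, $5:10}
[2] bne  $5, $0, L11  →  {$0:0, $1:8, $2:22, $3:9, $4:11, $5:10}  ⟨branch taken⟩
[3] sub  $1, $1, $2  →  {$0:0, $1:65522, $2:22, $3:9, $4:11, $5:10}
[11] sub  $2, $3, $0  →  {$0:0, $1:65522, $2:9, $3:9, $4:11, $5:10}

$0=0 $1=65522 $2=9 $3=9 $4=11 $5=10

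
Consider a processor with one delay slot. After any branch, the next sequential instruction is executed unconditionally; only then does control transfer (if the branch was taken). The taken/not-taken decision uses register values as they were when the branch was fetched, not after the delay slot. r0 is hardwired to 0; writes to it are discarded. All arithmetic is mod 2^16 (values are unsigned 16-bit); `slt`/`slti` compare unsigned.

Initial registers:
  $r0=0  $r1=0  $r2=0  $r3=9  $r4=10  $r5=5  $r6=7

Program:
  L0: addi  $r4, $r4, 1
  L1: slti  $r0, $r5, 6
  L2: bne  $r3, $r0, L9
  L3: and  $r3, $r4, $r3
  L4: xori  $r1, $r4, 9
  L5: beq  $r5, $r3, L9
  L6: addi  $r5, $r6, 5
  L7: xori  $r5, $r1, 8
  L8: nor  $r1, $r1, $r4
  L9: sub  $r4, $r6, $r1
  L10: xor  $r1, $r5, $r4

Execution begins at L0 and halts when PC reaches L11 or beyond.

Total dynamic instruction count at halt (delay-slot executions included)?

6

PC=0  addi  $r4, $r4, 1      | $r0=0 $r1=0 $r2=0 $r3=9 $r4=11 $r5=5 $r6=7
PC=1  slti  $r0, $r5, 6      | $r0=0 $r1=0 $r2=0 $r3=9 $r4=11 $r5=5 $r6=7
PC=2  bne  $r3, $r0, L9      | $r0=0 $r1=0 $r2=0 $r3=9 $r4=11 $r5=5 $r6=7  [TAKEN]
PC=3  and  $r3, $r4, $r3     | $r0=0 $r1=0 $r2=0 $r3=9 $r4=11 $r5=5 $r6=7
PC=9  sub  $r4, $r6, $r1     | $r0=0 $r1=0 $r2=0 $r3=9 $r4=7 $r5=5 $r6=7
PC=10 xor  $r1, $r5, $r4     | $r0=0 $r1=2 $r2=0 $r3=9 $r4=7 $r5=5 $r6=7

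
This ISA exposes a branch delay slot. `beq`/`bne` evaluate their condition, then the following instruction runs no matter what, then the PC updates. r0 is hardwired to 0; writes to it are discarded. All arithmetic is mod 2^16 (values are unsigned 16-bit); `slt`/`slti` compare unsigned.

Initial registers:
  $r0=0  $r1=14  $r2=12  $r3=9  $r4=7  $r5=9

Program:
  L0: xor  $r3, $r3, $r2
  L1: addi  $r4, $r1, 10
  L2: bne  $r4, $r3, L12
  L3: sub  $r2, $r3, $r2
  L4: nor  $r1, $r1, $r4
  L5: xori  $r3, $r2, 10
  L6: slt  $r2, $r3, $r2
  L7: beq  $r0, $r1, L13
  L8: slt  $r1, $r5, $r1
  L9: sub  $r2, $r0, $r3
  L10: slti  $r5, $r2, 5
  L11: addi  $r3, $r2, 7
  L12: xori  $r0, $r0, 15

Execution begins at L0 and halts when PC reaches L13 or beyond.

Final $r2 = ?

PC=0  xor  $r3, $r3, $r2     | $r0=0 $r1=14 $r2=12 $r3=5 $r4=7 $r5=9
PC=1  addi  $r4, $r1, 10     | $r0=0 $r1=14 $r2=12 $r3=5 $r4=24 $r5=9
PC=2  bne  $r4, $r3, L12     | $r0=0 $r1=14 $r2=12 $r3=5 $r4=24 $r5=9  [TAKEN]
PC=3  sub  $r2, $r3, $r2     | $r0=0 $r1=14 $r2=65529 $r3=5 $r4=24 $r5=9
PC=12 xori  $r0, $r0, 15     | $r0=0 $r1=14 $r2=65529 $r3=5 $r4=24 $r5=9

65529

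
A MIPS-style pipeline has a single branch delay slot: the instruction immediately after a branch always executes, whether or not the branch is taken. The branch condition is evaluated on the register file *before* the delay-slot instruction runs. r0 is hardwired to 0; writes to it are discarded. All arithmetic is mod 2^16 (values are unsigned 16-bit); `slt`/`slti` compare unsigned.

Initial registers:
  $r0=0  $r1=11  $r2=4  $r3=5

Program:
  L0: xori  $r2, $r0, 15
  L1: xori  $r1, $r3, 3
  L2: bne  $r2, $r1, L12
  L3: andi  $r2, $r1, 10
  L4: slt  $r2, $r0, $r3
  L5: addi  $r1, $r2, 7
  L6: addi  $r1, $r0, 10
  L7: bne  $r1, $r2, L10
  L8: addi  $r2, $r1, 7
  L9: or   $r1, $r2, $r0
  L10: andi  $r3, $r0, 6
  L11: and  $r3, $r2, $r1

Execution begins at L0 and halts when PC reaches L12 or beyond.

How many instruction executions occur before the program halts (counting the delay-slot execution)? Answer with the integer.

PC=0  xori  $r2, $r0, 15     | $r0=0 $r1=11 $r2=15 $r3=5
PC=1  xori  $r1, $r3, 3      | $r0=0 $r1=6 $r2=15 $r3=5
PC=2  bne  $r2, $r1, L12     | $r0=0 $r1=6 $r2=15 $r3=5  [TAKEN]
PC=3  andi  $r2, $r1, 10     | $r0=0 $r1=6 $r2=2 $r3=5

4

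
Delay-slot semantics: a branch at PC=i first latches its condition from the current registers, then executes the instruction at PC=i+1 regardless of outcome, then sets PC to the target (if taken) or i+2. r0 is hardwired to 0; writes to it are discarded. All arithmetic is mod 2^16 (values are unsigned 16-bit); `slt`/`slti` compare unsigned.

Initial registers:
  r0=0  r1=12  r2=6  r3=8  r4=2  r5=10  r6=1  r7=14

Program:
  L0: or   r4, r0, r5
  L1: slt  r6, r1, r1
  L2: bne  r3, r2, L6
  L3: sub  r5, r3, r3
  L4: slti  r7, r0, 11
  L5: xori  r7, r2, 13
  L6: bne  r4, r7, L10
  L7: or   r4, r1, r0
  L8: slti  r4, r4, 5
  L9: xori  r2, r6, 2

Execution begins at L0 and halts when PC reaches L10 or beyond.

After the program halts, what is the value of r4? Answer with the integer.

12

[0] or   r4, r0, r5  →  {r0:0, r1:12, r2:6, r3:8, r4:10, r5:10, r6:1, r7:14}
[1] slt  r6, r1, r1  →  {r0:0, r1:12, r2:6, r3:8, r4:10, r5:10, r6:0, r7:14}
[2] bne  r3, r2, L6  →  {r0:0, r1:12, r2:6, r3:8, r4:10, r5:10, r6:0, r7:14}  ⟨branch taken⟩
[3] sub  r5, r3, r3  →  {r0:0, r1:12, r2:6, r3:8, r4:10, r5:0, r6:0, r7:14}
[6] bne  r4, r7, L10  →  {r0:0, r1:12, r2:6, r3:8, r4:10, r5:0, r6:0, r7:14}  ⟨branch taken⟩
[7] or   r4, r1, r0  →  {r0:0, r1:12, r2:6, r3:8, r4:12, r5:0, r6:0, r7:14}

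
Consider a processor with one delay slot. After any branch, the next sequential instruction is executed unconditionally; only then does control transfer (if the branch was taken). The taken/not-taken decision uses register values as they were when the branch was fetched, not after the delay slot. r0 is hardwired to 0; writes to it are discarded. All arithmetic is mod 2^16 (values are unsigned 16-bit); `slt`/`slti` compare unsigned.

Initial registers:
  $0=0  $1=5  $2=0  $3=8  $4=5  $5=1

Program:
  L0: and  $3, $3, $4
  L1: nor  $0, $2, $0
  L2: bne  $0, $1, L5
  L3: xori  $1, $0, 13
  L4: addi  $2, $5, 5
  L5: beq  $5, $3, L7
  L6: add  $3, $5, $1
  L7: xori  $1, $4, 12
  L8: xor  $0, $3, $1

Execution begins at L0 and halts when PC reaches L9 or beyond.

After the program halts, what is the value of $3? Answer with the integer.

PC=0  and  $3, $3, $4        | $0=0 $1=5 $2=0 $3=0 $4=5 $5=1
PC=1  nor  $0, $2, $0        | $0=0 $1=5 $2=0 $3=0 $4=5 $5=1
PC=2  bne  $0, $1, L5        | $0=0 $1=5 $2=0 $3=0 $4=5 $5=1  [TAKEN]
PC=3  xori  $1, $0, 13       | $0=0 $1=13 $2=0 $3=0 $4=5 $5=1
PC=5  beq  $5, $3, L7        | $0=0 $1=13 $2=0 $3=0 $4=5 $5=1  [not taken]
PC=6  add  $3, $5, $1        | $0=0 $1=13 $2=0 $3=14 $4=5 $5=1
PC=7  xori  $1, $4, 12       | $0=0 $1=9 $2=0 $3=14 $4=5 $5=1
PC=8  xor  $0, $3, $1        | $0=0 $1=9 $2=0 $3=14 $4=5 $5=1

14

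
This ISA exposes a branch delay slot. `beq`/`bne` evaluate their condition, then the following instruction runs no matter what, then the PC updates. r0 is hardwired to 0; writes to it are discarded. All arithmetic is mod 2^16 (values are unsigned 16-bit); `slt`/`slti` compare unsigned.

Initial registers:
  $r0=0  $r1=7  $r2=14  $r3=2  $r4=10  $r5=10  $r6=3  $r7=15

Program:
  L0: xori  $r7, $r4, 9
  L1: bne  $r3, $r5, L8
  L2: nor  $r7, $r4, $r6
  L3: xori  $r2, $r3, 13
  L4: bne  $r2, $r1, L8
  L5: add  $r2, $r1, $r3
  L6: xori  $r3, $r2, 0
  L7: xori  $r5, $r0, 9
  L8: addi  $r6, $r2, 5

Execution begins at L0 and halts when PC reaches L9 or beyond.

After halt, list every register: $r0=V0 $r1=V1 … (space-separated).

PC=0  xori  $r7, $r4, 9      | $r0=0 $r1=7 $r2=14 $r3=2 $r4=10 $r5=10 $r6=3 $r7=3
PC=1  bne  $r3, $r5, L8      | $r0=0 $r1=7 $r2=14 $r3=2 $r4=10 $r5=10 $r6=3 $r7=3  [TAKEN]
PC=2  nor  $r7, $r4, $r6     | $r0=0 $r1=7 $r2=14 $r3=2 $r4=10 $r5=10 $r6=3 $r7=65524
PC=8  addi  $r6, $r2, 5      | $r0=0 $r1=7 $r2=14 $r3=2 $r4=10 $r5=10 $r6=19 $r7=65524

$r0=0 $r1=7 $r2=14 $r3=2 $r4=10 $r5=10 $r6=19 $r7=65524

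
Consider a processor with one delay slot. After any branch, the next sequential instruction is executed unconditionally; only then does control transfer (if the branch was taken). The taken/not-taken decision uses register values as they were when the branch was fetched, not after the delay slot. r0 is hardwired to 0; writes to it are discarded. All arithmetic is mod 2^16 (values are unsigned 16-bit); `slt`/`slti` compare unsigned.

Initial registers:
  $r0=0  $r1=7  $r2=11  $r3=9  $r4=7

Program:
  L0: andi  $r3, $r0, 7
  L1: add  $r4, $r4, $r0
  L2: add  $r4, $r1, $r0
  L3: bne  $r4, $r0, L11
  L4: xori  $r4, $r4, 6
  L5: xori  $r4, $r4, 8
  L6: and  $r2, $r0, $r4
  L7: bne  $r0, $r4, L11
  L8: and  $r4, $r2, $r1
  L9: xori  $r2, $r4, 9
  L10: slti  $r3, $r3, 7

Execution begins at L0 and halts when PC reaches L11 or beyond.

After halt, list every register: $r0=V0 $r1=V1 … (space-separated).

$r0=0 $r1=7 $r2=11 $r3=0 $r4=1

PC=0  andi  $r3, $r0, 7      | $r0=0 $r1=7 $r2=11 $r3=0 $r4=7
PC=1  add  $r4, $r4, $r0     | $r0=0 $r1=7 $r2=11 $r3=0 $r4=7
PC=2  add  $r4, $r1, $r0     | $r0=0 $r1=7 $r2=11 $r3=0 $r4=7
PC=3  bne  $r4, $r0, L11     | $r0=0 $r1=7 $r2=11 $r3=0 $r4=7  [TAKEN]
PC=4  xori  $r4, $r4, 6      | $r0=0 $r1=7 $r2=11 $r3=0 $r4=1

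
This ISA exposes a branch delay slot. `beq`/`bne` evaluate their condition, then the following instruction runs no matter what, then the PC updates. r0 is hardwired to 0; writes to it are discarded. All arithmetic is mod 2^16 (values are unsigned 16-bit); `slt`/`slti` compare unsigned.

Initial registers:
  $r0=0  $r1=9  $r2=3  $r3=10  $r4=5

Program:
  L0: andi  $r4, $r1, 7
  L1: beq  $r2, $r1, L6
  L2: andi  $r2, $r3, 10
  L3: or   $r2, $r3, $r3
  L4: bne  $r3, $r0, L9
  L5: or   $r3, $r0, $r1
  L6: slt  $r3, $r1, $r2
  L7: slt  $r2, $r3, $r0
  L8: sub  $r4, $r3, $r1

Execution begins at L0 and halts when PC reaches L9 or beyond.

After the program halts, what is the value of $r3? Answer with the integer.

PC=0  andi  $r4, $r1, 7      | $r0=0 $r1=9 $r2=3 $r3=10 $r4=1
PC=1  beq  $r2, $r1, L6      | $r0=0 $r1=9 $r2=3 $r3=10 $r4=1  [not taken]
PC=2  andi  $r2, $r3, 10     | $r0=0 $r1=9 $r2=10 $r3=10 $r4=1
PC=3  or   $r2, $r3, $r3     | $r0=0 $r1=9 $r2=10 $r3=10 $r4=1
PC=4  bne  $r3, $r0, L9      | $r0=0 $r1=9 $r2=10 $r3=10 $r4=1  [TAKEN]
PC=5  or   $r3, $r0, $r1     | $r0=0 $r1=9 $r2=10 $r3=9 $r4=1

9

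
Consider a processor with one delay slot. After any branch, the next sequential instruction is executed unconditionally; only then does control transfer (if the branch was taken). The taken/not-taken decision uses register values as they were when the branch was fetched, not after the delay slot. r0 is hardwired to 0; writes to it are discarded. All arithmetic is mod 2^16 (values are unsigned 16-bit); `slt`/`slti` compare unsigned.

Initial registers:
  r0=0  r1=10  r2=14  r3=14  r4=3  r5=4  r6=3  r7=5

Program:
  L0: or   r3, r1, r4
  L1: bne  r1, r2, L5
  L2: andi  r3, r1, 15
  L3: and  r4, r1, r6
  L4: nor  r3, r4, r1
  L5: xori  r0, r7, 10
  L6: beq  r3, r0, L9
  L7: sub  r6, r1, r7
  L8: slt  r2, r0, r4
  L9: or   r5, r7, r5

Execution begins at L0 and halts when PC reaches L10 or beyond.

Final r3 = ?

10

[0] or   r3, r1, r4  →  {r0:0, r1:10, r2:14, r3:11, r4:3, r5:4, r6:3, r7:5}
[1] bne  r1, r2, L5  →  {r0:0, r1:10, r2:14, r3:11, r4:3, r5:4, r6:3, r7:5}  ⟨branch taken⟩
[2] andi  r3, r1, 15  →  {r0:0, r1:10, r2:14, r3:10, r4:3, r5:4, r6:3, r7:5}
[5] xori  r0, r7, 10  →  {r0:0, r1:10, r2:14, r3:10, r4:3, r5:4, r6:3, r7:5}
[6] beq  r3, r0, L9  →  {r0:0, r1:10, r2:14, r3:10, r4:3, r5:4, r6:3, r7:5}  ⟨branch fallthrough⟩
[7] sub  r6, r1, r7  →  {r0:0, r1:10, r2:14, r3:10, r4:3, r5:4, r6:5, r7:5}
[8] slt  r2, r0, r4  →  {r0:0, r1:10, r2:1, r3:10, r4:3, r5:4, r6:5, r7:5}
[9] or   r5, r7, r5  →  {r0:0, r1:10, r2:1, r3:10, r4:3, r5:5, r6:5, r7:5}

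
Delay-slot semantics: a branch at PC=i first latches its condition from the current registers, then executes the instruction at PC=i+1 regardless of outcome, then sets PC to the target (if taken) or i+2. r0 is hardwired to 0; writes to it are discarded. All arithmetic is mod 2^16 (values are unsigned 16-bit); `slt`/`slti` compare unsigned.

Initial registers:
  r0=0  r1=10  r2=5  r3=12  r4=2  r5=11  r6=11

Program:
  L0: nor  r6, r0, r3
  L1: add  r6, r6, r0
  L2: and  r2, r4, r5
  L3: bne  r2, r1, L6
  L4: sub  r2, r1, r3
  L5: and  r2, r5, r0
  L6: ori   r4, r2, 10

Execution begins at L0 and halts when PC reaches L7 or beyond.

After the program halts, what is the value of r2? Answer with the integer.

PC=0  nor  r6, r0, r3        | r0=0 r1=10 r2=5 r3=12 r4=2 r5=11 r6=65523
PC=1  add  r6, r6, r0        | r0=0 r1=10 r2=5 r3=12 r4=2 r5=11 r6=65523
PC=2  and  r2, r4, r5        | r0=0 r1=10 r2=2 r3=12 r4=2 r5=11 r6=65523
PC=3  bne  r2, r1, L6        | r0=0 r1=10 r2=2 r3=12 r4=2 r5=11 r6=65523  [TAKEN]
PC=4  sub  r2, r1, r3        | r0=0 r1=10 r2=65534 r3=12 r4=2 r5=11 r6=65523
PC=6  ori   r4, r2, 10       | r0=0 r1=10 r2=65534 r3=12 r4=65534 r5=11 r6=65523

65534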